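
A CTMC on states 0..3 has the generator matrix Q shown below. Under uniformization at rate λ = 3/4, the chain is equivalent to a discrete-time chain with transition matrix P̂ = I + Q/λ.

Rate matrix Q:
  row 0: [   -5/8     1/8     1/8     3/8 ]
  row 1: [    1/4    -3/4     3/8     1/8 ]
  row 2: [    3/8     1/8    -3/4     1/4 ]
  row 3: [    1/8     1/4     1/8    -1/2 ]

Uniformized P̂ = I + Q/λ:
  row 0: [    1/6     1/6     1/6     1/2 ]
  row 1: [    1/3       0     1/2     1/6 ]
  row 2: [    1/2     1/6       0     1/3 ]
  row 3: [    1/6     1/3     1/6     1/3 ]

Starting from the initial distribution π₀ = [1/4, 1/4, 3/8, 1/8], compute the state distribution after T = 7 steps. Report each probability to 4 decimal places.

t=0: π = [0.2500, 0.2500, 0.3750, 0.1250]
t=1: π = [0.3333, 0.1458, 0.1875, 0.3333]
t=2: π = [0.2535, 0.1979, 0.1840, 0.3646]
t=3: π = [0.2610, 0.1944, 0.2020, 0.3426]
t=4: π = [0.2664, 0.1914, 0.1978, 0.3444]
t=5: π = [0.2645, 0.1922, 0.1975, 0.3458]
t=6: π = [0.2645, 0.1923, 0.1978, 0.3454]
t=7: π = [0.2647, 0.1922, 0.1978, 0.3454]

π = [0.2647, 0.1922, 0.1978, 0.3454]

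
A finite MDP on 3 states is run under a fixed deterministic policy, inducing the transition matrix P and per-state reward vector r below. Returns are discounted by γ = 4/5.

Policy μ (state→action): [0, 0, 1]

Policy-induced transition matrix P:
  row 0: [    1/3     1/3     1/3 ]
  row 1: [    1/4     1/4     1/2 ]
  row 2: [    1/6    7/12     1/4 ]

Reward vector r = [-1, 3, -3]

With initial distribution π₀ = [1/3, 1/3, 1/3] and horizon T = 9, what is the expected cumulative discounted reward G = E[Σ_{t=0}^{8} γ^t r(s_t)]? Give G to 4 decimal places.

t=0: π = [0.3333, 0.3333, 0.3333], E[r] = -0.3333, γ^t·E[r] = -0.333333, running G = -0.333333
t=1: π = [0.2500, 0.3889, 0.3611], E[r] = -0.1667, γ^t·E[r] = -0.133333, running G = -0.466667
t=2: π = [0.2407, 0.3912, 0.3681], E[r] = -0.1713, γ^t·E[r] = -0.109630, running G = -0.576296
t=3: π = [0.2394, 0.3927, 0.3679], E[r] = -0.1647, γ^t·E[r] = -0.084346, running G = -0.660642
t=4: π = [0.2393, 0.3926, 0.3681], E[r] = -0.1660, γ^t·E[r] = -0.067990, running G = -0.728632
t=5: π = [0.2393, 0.3927, 0.3681], E[r] = -0.1656, γ^t·E[r] = -0.054249, running G = -0.782881
t=6: π = [0.2393, 0.3926, 0.3681], E[r] = -0.1657, γ^t·E[r] = -0.043430, running G = -0.826311
t=7: π = [0.2393, 0.3926, 0.3681], E[r] = -0.1656, γ^t·E[r] = -0.034737, running G = -0.861047
t=8: π = [0.2393, 0.3926, 0.3681], E[r] = -0.1656, γ^t·E[r] = -0.027791, running G = -0.888838

G = -0.8888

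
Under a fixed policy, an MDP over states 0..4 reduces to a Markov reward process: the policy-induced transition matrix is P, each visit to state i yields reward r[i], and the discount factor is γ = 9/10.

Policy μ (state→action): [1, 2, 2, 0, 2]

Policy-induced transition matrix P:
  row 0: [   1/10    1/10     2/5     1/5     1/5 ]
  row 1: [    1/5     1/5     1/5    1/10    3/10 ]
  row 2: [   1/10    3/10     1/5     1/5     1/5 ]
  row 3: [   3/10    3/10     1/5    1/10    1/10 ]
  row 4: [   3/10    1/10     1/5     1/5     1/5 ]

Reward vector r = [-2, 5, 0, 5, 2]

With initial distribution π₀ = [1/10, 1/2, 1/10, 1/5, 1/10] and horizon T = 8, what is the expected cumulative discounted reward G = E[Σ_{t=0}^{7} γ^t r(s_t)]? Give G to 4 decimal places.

G = 12.0330

t=0: π = [0.1000, 0.5000, 0.1000, 0.2000, 0.1000], E[r] = 3.5000, γ^t·E[r] = 3.500000, running G = 3.500000
t=1: π = [0.2100, 0.2100, 0.2200, 0.1300, 0.2300], E[r] = 1.7400, γ^t·E[r] = 1.566000, running G = 5.066000
t=2: π = [0.1930, 0.1910, 0.2420, 0.1660, 0.2080], E[r] = 1.8150, γ^t·E[r] = 1.470150, running G = 6.536150
t=3: π = [0.1939, 0.2007, 0.2386, 0.1643, 0.2025], E[r] = 1.8422, γ^t·E[r] = 1.342964, running G = 7.879114
t=4: π = [0.1934, 0.2007, 0.2388, 0.1635, 0.2036], E[r] = 1.8412, γ^t·E[r] = 1.207992, running G = 9.087105
t=5: π = [0.1935, 0.2005, 0.2387, 0.1636, 0.2037], E[r] = 1.8410, γ^t·E[r] = 1.087077, running G = 10.174182
t=6: π = [0.1935, 0.2005, 0.2387, 0.1636, 0.2037], E[r] = 1.8408, γ^t·E[r] = 0.978299, running G = 11.152481
t=7: π = [0.1935, 0.2005, 0.2387, 0.1636, 0.2037], E[r] = 1.8409, γ^t·E[r] = 0.880479, running G = 12.032960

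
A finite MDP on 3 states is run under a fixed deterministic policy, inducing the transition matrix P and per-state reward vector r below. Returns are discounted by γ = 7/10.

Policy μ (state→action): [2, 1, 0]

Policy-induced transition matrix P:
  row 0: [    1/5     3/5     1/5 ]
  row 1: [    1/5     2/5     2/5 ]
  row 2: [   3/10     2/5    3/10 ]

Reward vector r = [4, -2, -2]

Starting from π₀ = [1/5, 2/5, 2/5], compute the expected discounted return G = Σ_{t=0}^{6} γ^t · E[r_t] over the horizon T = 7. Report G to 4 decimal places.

G = -2.0177

t=0: π = [0.2000, 0.4000, 0.4000], E[r] = -0.8000, γ^t·E[r] = -0.800000, running G = -0.800000
t=1: π = [0.2400, 0.4400, 0.3200], E[r] = -0.5600, γ^t·E[r] = -0.392000, running G = -1.192000
t=2: π = [0.2320, 0.4480, 0.3200], E[r] = -0.6080, γ^t·E[r] = -0.297920, running G = -1.489920
t=3: π = [0.2320, 0.4464, 0.3216], E[r] = -0.6080, γ^t·E[r] = -0.208544, running G = -1.698464
t=4: π = [0.2322, 0.4464, 0.3214], E[r] = -0.6070, γ^t·E[r] = -0.145750, running G = -1.844214
t=5: π = [0.2321, 0.4464, 0.3214], E[r] = -0.6071, γ^t·E[r] = -0.102041, running G = -1.946256
t=6: π = [0.2321, 0.4464, 0.3214], E[r] = -0.6071, γ^t·E[r] = -0.071430, running G = -2.017686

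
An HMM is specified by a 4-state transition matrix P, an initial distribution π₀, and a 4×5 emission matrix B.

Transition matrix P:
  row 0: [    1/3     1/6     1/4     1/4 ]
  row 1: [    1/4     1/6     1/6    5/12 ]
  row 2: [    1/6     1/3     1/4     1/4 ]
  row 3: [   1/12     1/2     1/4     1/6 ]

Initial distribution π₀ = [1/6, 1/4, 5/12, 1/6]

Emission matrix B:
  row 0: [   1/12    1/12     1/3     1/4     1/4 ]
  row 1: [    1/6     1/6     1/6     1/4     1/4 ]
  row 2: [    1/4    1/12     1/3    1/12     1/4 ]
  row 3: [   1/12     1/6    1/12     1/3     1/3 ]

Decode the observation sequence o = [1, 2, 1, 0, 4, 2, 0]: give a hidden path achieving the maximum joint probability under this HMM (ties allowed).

path = [3, 1, 3, 1, 3, 2, 2]

t=0: δ = [1.389e-02, 4.167e-02, 3.472e-02, 2.778e-02]  (obs o_0=1)
t=1: δ = [3.472e-03, 2.315e-03, 2.894e-03, 1.447e-03]  ψ = [1, 3, 2, 1]  (obs o_1=2)
t=2: δ = [9.645e-05, 1.608e-04, 7.234e-05, 1.608e-04]  ψ = [0, 2, 0, 1]  (obs o_2=1)
t=3: δ = [3.349e-06, 1.340e-05, 1.005e-05, 5.582e-06]  ψ = [1, 3, 3, 1]  (obs o_3=0)
t=4: δ = [8.372e-07, 8.372e-07, 6.279e-07, 1.861e-06]  ψ = [1, 2, 2, 1]  (obs o_4=4)
t=5: δ = [9.303e-08, 1.550e-07, 1.550e-07, 2.907e-08]  ψ = [0, 3, 3, 1]  (obs o_5=2)
t=6: δ = [3.230e-09, 8.614e-09, 9.690e-09, 5.384e-09]  ψ = [1, 2, 2, 1]  (obs o_6=0)
backtrack: best end state = 2; path = [3, 1, 3, 1, 3, 2, 2]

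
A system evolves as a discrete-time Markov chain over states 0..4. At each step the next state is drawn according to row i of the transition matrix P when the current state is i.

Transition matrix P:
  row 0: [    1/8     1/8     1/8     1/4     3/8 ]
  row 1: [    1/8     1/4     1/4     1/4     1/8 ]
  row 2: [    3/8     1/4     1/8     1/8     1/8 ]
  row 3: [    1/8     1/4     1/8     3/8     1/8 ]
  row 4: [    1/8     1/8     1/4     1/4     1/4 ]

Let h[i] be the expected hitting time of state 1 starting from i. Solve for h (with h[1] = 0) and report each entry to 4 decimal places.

h = [5.6393, 0.0000, 5.0492, 4.8525, 5.5738]

First-step conditioning: h[1] = 0; for i ≠ 1, h[i] = 1 + Σ_k P[i][k]·h[k].
  h[0] = 1 + 1/8·h[0] + 1/8·h[2] + 1/4·h[3] + 3/8·h[4]
  h[2] = 1 + 3/8·h[0] + 1/8·h[2] + 1/8·h[3] + 1/8·h[4]
  h[3] = 1 + 1/8·h[0] + 1/8·h[2] + 3/8·h[3] + 1/8·h[4]
  h[4] = 1 + 1/8·h[0] + 1/4·h[2] + 1/4·h[3] + 1/4·h[4]
Solving the 4×4 linear system over states ≠ 1 gives exactly h = [344/61, 0, 308/61, 296/61, 340/61] (h[1] = 0 is the target).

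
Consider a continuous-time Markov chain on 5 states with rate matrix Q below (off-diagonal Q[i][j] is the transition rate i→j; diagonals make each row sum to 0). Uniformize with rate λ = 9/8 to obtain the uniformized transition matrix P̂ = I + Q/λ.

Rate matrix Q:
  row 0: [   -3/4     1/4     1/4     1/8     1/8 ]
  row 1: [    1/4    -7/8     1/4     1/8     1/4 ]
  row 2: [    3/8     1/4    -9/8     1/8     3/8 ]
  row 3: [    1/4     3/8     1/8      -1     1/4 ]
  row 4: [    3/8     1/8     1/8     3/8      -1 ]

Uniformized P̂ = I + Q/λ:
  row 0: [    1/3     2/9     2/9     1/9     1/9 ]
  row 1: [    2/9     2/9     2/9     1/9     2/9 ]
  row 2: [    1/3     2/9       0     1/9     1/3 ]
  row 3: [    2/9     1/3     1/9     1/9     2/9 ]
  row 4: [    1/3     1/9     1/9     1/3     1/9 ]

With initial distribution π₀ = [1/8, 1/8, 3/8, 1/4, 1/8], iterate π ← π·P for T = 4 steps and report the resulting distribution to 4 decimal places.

t=0: π = [0.1250, 0.1250, 0.3750, 0.2500, 0.1250]
t=1: π = [0.2917, 0.2361, 0.0972, 0.1389, 0.2361]
t=2: π = [0.2917, 0.2114, 0.1590, 0.1636, 0.1744]
t=3: π = [0.2917, 0.2210, 0.1493, 0.1499, 0.1881]
t=4: π = [0.2921, 0.2180, 0.1515, 0.1529, 0.1855]

π = [0.2921, 0.2180, 0.1515, 0.1529, 0.1855]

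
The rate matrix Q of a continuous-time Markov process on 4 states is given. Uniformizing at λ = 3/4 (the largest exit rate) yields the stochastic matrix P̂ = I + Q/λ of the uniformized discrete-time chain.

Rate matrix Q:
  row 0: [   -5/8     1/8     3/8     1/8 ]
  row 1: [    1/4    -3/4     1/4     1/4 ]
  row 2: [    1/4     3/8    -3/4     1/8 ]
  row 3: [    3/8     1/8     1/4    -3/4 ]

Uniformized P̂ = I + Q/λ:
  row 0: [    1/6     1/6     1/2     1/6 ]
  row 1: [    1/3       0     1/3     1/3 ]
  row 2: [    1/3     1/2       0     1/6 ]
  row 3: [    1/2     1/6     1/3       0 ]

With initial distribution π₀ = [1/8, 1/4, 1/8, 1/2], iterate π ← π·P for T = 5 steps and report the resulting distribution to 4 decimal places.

t=0: π = [0.1250, 0.2500, 0.1250, 0.5000]
t=1: π = [0.3958, 0.1667, 0.3125, 0.1250]
t=2: π = [0.2882, 0.2431, 0.2951, 0.1736]
t=3: π = [0.3142, 0.2245, 0.2830, 0.1782]
t=4: π = [0.3107, 0.2236, 0.2914, 0.1744]
t=5: π = [0.3106, 0.2265, 0.2880, 0.1749]

π = [0.3106, 0.2265, 0.2880, 0.1749]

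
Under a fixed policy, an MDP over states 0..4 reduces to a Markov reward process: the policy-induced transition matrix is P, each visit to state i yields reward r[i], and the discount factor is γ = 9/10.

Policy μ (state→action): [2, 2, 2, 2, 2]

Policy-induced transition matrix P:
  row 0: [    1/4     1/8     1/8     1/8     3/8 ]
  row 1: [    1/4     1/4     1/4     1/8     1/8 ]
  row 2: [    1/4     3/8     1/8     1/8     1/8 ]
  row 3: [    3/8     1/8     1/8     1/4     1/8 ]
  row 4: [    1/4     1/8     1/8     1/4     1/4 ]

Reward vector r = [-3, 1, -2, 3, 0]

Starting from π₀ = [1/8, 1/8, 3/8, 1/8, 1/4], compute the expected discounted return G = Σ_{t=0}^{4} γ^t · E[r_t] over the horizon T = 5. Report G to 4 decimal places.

G = -1.8235

t=0: π = [0.1250, 0.1250, 0.3750, 0.1250, 0.2500], E[r] = -0.6250, γ^t·E[r] = -0.625000, running G = -0.625000
t=1: π = [0.2656, 0.2344, 0.1406, 0.1719, 0.1875], E[r] = -0.3281, γ^t·E[r] = -0.295313, running G = -0.920313
t=2: π = [0.2715, 0.1895, 0.1543, 0.1699, 0.2148], E[r] = -0.4238, γ^t·E[r] = -0.343301, running G = -1.263613
t=3: π = [0.2712, 0.1873, 0.1487, 0.1731, 0.2197], E[r] = -0.4045, γ^t·E[r] = -0.294910, running G = -1.558524
t=4: π = [0.2716, 0.1856, 0.1484, 0.1741, 0.2203], E[r] = -0.4038, γ^t·E[r] = -0.264959, running G = -1.823483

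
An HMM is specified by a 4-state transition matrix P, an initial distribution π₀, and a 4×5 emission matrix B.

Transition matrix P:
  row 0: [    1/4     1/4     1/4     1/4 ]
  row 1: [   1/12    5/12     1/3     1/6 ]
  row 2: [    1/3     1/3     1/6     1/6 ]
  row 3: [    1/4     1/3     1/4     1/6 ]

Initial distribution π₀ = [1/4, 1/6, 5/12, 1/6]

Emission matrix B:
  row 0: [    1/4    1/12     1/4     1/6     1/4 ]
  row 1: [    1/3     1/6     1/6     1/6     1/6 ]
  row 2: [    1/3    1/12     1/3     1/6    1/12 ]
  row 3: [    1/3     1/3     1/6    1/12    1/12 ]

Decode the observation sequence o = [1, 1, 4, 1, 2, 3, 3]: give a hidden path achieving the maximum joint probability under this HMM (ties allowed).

path = [3, 1, 1, 1, 2, 1, 1]

t=0: δ = [2.083e-02, 2.778e-02, 3.472e-02, 5.556e-02]  (obs o_0=1)
t=1: δ = [1.157e-03, 3.086e-03, 1.157e-03, 3.086e-03]  ψ = [3, 3, 3, 3]  (obs o_1=1)
t=2: δ = [1.929e-04, 2.143e-04, 8.573e-05, 4.287e-05]  ψ = [3, 1, 1, 1]  (obs o_2=4)
t=3: δ = [4.019e-06, 1.488e-05, 5.954e-06, 1.608e-05]  ψ = [0, 1, 1, 0]  (obs o_3=1)
t=4: δ = [1.005e-06, 1.034e-06, 1.654e-06, 4.465e-07]  ψ = [3, 1, 1, 3]  (obs o_4=2)
t=5: δ = [9.188e-08, 9.188e-08, 5.742e-08, 2.297e-08]  ψ = [2, 2, 1, 2]  (obs o_5=3)
t=6: δ = [3.828e-09, 6.380e-09, 5.104e-09, 1.914e-09]  ψ = [0, 1, 1, 0]  (obs o_6=3)
backtrack: best end state = 1; path = [3, 1, 1, 1, 2, 1, 1]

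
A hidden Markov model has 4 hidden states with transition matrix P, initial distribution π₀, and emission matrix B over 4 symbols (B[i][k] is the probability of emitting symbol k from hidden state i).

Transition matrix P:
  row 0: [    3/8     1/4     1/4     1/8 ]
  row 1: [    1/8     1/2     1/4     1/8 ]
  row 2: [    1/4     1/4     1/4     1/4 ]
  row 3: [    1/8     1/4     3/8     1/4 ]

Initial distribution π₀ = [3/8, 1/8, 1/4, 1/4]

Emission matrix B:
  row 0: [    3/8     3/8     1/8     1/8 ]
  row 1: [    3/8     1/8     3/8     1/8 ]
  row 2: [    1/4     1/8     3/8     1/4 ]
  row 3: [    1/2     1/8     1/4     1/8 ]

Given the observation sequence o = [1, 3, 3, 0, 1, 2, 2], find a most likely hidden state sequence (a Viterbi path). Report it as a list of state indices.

t=0: δ = [1.406e-01, 1.562e-02, 3.125e-02, 3.125e-02]  (obs o_0=1)
t=1: δ = [6.592e-03, 4.395e-03, 8.789e-03, 2.197e-03]  ψ = [0, 0, 0, 0]  (obs o_1=3)
t=2: δ = [3.090e-04, 2.747e-04, 5.493e-04, 2.747e-04]  ψ = [0, 1, 2, 2]  (obs o_2=3)
t=3: δ = [5.150e-05, 5.150e-05, 3.433e-05, 6.866e-05]  ψ = [2, 1, 2, 2]  (obs o_3=0)
t=4: δ = [7.242e-06, 3.219e-06, 3.219e-06, 2.146e-06]  ψ = [0, 1, 3, 3]  (obs o_4=1)
t=5: δ = [3.395e-07, 6.789e-07, 6.789e-07, 2.263e-07]  ψ = [0, 0, 0, 0]  (obs o_5=2)
t=6: δ = [2.122e-08, 1.273e-07, 6.365e-08, 4.243e-08]  ψ = [2, 1, 1, 2]  (obs o_6=2)
backtrack: best end state = 1; path = [0, 2, 2, 0, 0, 1, 1]

path = [0, 2, 2, 0, 0, 1, 1]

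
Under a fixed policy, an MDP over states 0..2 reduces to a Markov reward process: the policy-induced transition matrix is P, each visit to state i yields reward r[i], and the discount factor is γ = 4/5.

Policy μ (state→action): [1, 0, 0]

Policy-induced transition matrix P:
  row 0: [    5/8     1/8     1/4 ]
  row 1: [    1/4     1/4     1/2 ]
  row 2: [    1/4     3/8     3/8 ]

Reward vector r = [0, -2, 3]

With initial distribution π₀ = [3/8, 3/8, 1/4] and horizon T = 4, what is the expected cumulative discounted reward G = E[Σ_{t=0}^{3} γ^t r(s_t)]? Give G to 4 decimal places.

t=0: π = [0.3750, 0.3750, 0.2500], E[r] = 0.0000, γ^t·E[r] = 0.000000, running G = 0.000000
t=1: π = [0.3906, 0.2344, 0.3750], E[r] = 0.6563, γ^t·E[r] = 0.525000, running G = 0.525000
t=2: π = [0.3965, 0.2480, 0.3555], E[r] = 0.5703, γ^t·E[r] = 0.365000, running G = 0.890000
t=3: π = [0.3987, 0.2449, 0.3564], E[r] = 0.5796, γ^t·E[r] = 0.296750, running G = 1.186750

G = 1.1868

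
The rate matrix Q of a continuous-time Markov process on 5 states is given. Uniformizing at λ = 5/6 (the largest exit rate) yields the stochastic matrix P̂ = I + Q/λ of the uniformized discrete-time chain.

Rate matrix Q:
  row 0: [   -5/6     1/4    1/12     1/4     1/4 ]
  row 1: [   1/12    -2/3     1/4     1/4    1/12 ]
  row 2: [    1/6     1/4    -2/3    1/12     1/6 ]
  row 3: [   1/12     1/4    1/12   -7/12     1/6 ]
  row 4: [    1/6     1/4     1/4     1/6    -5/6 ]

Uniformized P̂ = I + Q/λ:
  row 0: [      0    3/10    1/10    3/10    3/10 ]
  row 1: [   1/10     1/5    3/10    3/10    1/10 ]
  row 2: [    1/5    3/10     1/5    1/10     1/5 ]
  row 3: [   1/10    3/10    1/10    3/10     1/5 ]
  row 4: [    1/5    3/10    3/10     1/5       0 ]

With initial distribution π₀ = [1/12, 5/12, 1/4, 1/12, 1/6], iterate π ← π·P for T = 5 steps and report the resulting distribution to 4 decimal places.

π = [0.1237, 0.2727, 0.2060, 0.2434, 0.1542]

t=0: π = [0.0833, 0.4167, 0.2500, 0.0833, 0.1667]
t=1: π = [0.1333, 0.2583, 0.2417, 0.2333, 0.1333]
t=2: π = [0.1242, 0.2742, 0.2025, 0.2383, 0.1608]
t=3: π = [0.1239, 0.2726, 0.2073, 0.2434, 0.1528]
t=4: π = [0.1236, 0.2727, 0.2058, 0.2433, 0.1546]
t=5: π = [0.1237, 0.2727, 0.2060, 0.2434, 0.1542]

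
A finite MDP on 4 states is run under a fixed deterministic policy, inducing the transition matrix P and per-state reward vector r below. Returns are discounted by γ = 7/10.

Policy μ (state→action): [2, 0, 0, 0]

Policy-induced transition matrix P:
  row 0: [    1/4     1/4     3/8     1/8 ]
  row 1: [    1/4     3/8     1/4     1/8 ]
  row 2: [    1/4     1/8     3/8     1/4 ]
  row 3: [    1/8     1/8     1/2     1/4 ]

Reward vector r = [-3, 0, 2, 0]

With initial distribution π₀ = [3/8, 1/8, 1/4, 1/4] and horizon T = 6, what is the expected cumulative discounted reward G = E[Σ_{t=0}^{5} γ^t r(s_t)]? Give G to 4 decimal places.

t=0: π = [0.3750, 0.1250, 0.2500, 0.2500], E[r] = -0.6250, γ^t·E[r] = -0.625000, running G = -0.625000
t=1: π = [0.2188, 0.2031, 0.3906, 0.1875], E[r] = 0.1250, γ^t·E[r] = 0.087500, running G = -0.537500
t=2: π = [0.2266, 0.2031, 0.3730, 0.1973], E[r] = 0.0664, γ^t·E[r] = 0.032539, running G = -0.504961
t=3: π = [0.2253, 0.2041, 0.3743, 0.1963], E[r] = 0.0725, γ^t·E[r] = 0.024871, running G = -0.480090
t=4: π = [0.2255, 0.2042, 0.3740, 0.1963], E[r] = 0.0717, γ^t·E[r] = 0.017204, running G = -0.462886
t=5: π = [0.2255, 0.2042, 0.3740, 0.1963], E[r] = 0.0717, γ^t·E[r] = 0.012042, running G = -0.450843

G = -0.4508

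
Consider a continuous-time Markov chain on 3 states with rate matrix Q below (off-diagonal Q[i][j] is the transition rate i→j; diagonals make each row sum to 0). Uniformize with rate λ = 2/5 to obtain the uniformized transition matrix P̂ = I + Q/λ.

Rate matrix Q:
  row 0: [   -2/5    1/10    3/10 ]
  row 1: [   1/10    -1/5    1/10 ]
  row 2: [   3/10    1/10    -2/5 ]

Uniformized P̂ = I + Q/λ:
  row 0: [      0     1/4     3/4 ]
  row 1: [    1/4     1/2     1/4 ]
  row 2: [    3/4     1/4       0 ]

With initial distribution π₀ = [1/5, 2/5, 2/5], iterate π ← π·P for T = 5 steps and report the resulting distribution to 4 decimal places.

π = [0.3570, 0.3334, 0.3096]

t=0: π = [0.2000, 0.4000, 0.4000]
t=1: π = [0.4000, 0.3500, 0.2500]
t=2: π = [0.2750, 0.3375, 0.3875]
t=3: π = [0.3750, 0.3344, 0.2906]
t=4: π = [0.3016, 0.3336, 0.3648]
t=5: π = [0.3570, 0.3334, 0.3096]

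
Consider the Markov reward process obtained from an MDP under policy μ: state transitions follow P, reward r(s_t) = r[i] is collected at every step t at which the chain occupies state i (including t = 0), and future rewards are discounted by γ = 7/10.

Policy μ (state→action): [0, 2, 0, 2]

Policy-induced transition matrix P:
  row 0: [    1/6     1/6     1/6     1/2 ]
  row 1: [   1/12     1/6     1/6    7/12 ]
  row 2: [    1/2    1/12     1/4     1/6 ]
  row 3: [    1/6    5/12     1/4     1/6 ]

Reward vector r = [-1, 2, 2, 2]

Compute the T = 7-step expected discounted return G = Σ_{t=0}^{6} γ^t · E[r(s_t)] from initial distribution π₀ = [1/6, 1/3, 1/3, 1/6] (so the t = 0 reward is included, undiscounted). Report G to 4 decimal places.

G = 4.1993

t=0: π = [0.1667, 0.3333, 0.3333, 0.1667], E[r] = 1.5000, γ^t·E[r] = 1.500000, running G = 1.500000
t=1: π = [0.2500, 0.1806, 0.2083, 0.3611], E[r] = 1.2500, γ^t·E[r] = 0.875000, running G = 2.375000
t=2: π = [0.2211, 0.2396, 0.2141, 0.3252], E[r] = 1.3368, γ^t·E[r] = 0.655035, running G = 3.030035
t=3: π = [0.2181, 0.2301, 0.2116, 0.3402], E[r] = 1.3458, γ^t·E[r] = 0.461601, running G = 3.491636
t=4: π = [0.2180, 0.2341, 0.2126, 0.3352], E[r] = 1.3459, γ^t·E[r] = 0.323155, running G = 3.814791
t=5: π = [0.2180, 0.2328, 0.2123, 0.3369], E[r] = 1.3459, γ^t·E[r] = 0.226200, running G = 4.040991
t=6: π = [0.2180, 0.2332, 0.2124, 0.3363], E[r] = 1.3459, γ^t·E[r] = 0.158340, running G = 4.199331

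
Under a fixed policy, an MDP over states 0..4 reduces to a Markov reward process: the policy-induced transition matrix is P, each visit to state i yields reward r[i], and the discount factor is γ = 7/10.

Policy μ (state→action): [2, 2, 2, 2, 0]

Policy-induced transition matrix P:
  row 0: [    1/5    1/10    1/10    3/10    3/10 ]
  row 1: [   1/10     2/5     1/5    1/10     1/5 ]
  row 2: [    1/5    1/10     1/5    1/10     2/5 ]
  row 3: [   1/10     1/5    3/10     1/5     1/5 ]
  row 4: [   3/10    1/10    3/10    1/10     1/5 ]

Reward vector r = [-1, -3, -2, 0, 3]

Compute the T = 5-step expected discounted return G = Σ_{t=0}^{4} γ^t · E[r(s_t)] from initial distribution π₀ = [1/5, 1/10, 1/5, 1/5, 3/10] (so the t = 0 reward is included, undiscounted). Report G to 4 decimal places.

G = -0.5884

t=0: π = [0.2000, 0.1000, 0.2000, 0.2000, 0.3000], E[r] = 0.0000, γ^t·E[r] = 0.000000, running G = 0.000000
t=1: π = [0.2000, 0.1500, 0.2300, 0.1600, 0.2600], E[r] = -0.3300, γ^t·E[r] = -0.231000, running G = -0.231000
t=2: π = [0.1950, 0.1610, 0.2220, 0.1560, 0.2660], E[r] = -0.3240, γ^t·E[r] = -0.158760, running G = -0.389760
t=3: π = [0.1949, 0.1639, 0.2227, 0.1546, 0.2639], E[r] = -0.3403, γ^t·E[r] = -0.116723, running G = -0.506483
t=4: π = [0.1945, 0.1646, 0.2224, 0.1544, 0.2640], E[r] = -0.3411, γ^t·E[r] = -0.081889, running G = -0.588371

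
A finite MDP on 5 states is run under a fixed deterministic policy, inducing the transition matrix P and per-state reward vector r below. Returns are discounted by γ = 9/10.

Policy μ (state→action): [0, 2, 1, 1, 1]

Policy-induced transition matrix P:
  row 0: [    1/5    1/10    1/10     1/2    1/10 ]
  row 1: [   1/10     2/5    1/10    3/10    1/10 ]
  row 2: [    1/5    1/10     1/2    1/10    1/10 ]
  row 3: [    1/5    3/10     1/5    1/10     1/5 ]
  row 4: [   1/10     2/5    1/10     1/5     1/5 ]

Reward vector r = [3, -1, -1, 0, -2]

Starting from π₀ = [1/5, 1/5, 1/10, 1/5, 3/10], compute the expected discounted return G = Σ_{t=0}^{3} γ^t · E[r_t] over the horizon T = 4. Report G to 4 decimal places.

t=0: π = [0.2000, 0.2000, 0.1000, 0.2000, 0.3000], E[r] = -0.3000, γ^t·E[r] = -0.300000, running G = -0.300000
t=1: π = [0.1500, 0.2900, 0.1600, 0.2500, 0.1500], E[r] = -0.3000, γ^t·E[r] = -0.270000, running G = -0.570000
t=2: π = [0.1560, 0.2820, 0.1890, 0.2330, 0.1400], E[r] = -0.2830, γ^t·E[r] = -0.229230, running G = -0.799230
t=3: π = [0.1578, 0.2732, 0.1989, 0.2328, 0.1373], E[r] = -0.2733, γ^t·E[r] = -0.199236, running G = -0.998466

G = -0.9985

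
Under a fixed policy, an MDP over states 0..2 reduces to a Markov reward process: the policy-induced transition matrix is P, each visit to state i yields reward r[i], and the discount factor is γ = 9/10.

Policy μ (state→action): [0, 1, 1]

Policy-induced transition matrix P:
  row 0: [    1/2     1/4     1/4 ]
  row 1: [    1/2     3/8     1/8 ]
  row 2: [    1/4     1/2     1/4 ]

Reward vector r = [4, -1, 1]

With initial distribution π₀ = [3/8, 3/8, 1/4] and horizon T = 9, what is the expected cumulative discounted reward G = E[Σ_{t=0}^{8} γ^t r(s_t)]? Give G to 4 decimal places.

G = 9.8063

t=0: π = [0.3750, 0.3750, 0.2500], E[r] = 1.3750, γ^t·E[r] = 1.375000, running G = 1.375000
t=1: π = [0.4375, 0.3594, 0.2031], E[r] = 1.5938, γ^t·E[r] = 1.434375, running G = 2.809375
t=2: π = [0.4492, 0.3457, 0.2051], E[r] = 1.6563, γ^t·E[r] = 1.341563, running G = 4.150938
t=3: π = [0.4487, 0.3445, 0.2068], E[r] = 1.6572, γ^t·E[r] = 1.208118, running G = 5.359056
t=4: π = [0.4483, 0.3448, 0.2069], E[r] = 1.6554, γ^t·E[r] = 1.086105, running G = 6.445161
t=5: π = [0.4483, 0.3448, 0.2069], E[r] = 1.6551, γ^t·E[r] = 0.977341, running G = 7.422502
t=6: π = [0.4483, 0.3448, 0.2069], E[r] = 1.6552, γ^t·E[r] = 0.879620, running G = 8.302122
t=7: π = [0.4483, 0.3448, 0.2069], E[r] = 1.6552, γ^t·E[r] = 0.791664, running G = 9.093786
t=8: π = [0.4483, 0.3448, 0.2069], E[r] = 1.6552, γ^t·E[r] = 0.712498, running G = 9.806284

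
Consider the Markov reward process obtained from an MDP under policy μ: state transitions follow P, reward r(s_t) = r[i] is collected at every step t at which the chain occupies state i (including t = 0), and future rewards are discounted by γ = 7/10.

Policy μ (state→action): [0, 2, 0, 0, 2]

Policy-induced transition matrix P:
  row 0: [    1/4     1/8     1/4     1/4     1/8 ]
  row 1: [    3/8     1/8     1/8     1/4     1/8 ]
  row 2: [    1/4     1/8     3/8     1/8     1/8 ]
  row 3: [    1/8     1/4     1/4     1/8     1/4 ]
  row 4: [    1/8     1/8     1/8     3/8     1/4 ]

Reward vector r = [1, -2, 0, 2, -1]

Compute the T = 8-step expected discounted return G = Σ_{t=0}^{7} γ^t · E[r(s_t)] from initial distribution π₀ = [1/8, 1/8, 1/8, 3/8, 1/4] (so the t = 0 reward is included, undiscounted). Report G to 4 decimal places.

G = 0.6805

t=0: π = [0.1250, 0.1250, 0.1250, 0.3750, 0.2500], E[r] = 0.3750, γ^t·E[r] = 0.375000, running G = 0.375000
t=1: π = [0.1875, 0.1719, 0.2188, 0.2188, 0.2031], E[r] = 0.0781, γ^t·E[r] = 0.054688, running G = 0.429688
t=2: π = [0.2188, 0.1523, 0.2305, 0.2207, 0.1777], E[r] = 0.1777, γ^t·E[r] = 0.087090, running G = 0.516777
t=3: π = [0.2192, 0.1526, 0.2375, 0.2158, 0.1748], E[r] = 0.1709, γ^t·E[r] = 0.058618, running G = 0.575396
t=4: π = [0.2202, 0.1520, 0.2388, 0.2152, 0.1738], E[r] = 0.1728, γ^t·E[r] = 0.041494, running G = 0.616890
t=5: π = [0.2204, 0.1519, 0.2391, 0.2150, 0.1736], E[r] = 0.1729, γ^t·E[r] = 0.029063, running G = 0.645953
t=6: π = [0.2204, 0.1519, 0.2392, 0.2149, 0.1736], E[r] = 0.1730, γ^t·E[r] = 0.020350, running G = 0.666302
t=7: π = [0.2204, 0.1519, 0.2392, 0.2149, 0.1736], E[r] = 0.1730, γ^t·E[r] = 0.014246, running G = 0.680548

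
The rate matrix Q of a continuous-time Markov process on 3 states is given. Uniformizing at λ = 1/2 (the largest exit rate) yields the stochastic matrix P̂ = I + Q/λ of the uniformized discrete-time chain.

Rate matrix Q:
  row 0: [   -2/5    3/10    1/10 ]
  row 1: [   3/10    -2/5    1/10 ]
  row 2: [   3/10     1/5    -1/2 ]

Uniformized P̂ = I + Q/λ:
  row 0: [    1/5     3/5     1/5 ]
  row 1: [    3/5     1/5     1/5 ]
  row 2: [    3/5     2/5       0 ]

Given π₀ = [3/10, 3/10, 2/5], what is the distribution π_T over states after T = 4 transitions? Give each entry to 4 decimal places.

π = [0.4253, 0.4077, 0.1670]

t=0: π = [0.3000, 0.3000, 0.4000]
t=1: π = [0.4800, 0.4000, 0.1200]
t=2: π = [0.4080, 0.4160, 0.1760]
t=3: π = [0.4368, 0.3984, 0.1648]
t=4: π = [0.4253, 0.4077, 0.1670]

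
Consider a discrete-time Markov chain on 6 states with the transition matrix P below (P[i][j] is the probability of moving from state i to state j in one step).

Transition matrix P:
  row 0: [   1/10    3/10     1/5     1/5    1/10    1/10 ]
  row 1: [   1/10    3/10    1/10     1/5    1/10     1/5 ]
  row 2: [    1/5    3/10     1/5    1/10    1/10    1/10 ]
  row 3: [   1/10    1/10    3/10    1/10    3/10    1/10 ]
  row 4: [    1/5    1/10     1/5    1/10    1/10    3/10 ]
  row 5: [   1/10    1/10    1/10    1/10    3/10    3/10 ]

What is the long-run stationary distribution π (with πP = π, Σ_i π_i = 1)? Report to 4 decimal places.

π = [0.1339, 0.2020, 0.1740, 0.1336, 0.1650, 0.1915]

Balance equations π_j = Σ_i π_i·P[i][j]:
  π_0 = 1/10·π_0 + 1/10·π_1 + 1/5·π_2 + 1/10·π_3 + 1/5·π_4 + 1/10·π_5
  π_1 = 3/10·π_0 + 3/10·π_1 + 3/10·π_2 + 1/10·π_3 + 1/10·π_4 + 1/10·π_5
  π_2 = 1/5·π_0 + 1/10·π_1 + 1/5·π_2 + 3/10·π_3 + 1/5·π_4 + 1/10·π_5
  π_3 = 1/5·π_0 + 1/5·π_1 + 1/10·π_2 + 1/10·π_3 + 1/10·π_4 + 1/10·π_5
  π_4 = 1/10·π_0 + 1/10·π_1 + 1/10·π_2 + 3/10·π_3 + 1/10·π_4 + 3/10·π_5
  normalize: π_0 + π_1 + π_2 + π_3 + π_4 + π_5 = 1
Solving the linear system gives exactly π = [1489/11120, 1123/5560, 387/2224, 2971/22240, 367/2224, 4259/22240].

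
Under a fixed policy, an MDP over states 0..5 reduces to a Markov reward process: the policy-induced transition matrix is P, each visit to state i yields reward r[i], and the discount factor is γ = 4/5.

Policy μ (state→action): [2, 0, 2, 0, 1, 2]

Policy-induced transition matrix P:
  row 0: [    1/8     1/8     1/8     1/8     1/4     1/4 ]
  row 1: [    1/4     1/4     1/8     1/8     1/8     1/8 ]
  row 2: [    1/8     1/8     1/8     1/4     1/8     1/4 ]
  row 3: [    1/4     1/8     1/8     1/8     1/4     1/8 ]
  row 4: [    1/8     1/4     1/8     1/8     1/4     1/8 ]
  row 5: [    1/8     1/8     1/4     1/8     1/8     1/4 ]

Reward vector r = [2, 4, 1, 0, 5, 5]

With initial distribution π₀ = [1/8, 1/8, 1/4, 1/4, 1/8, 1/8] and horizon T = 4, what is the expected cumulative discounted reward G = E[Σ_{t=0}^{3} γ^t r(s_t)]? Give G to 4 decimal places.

G = 8.1288

t=0: π = [0.1250, 0.1250, 0.2500, 0.2500, 0.1250, 0.1250], E[r] = 2.2500, γ^t·E[r] = 2.250000, running G = 2.250000
t=1: π = [0.1719, 0.1563, 0.1406, 0.1563, 0.1875, 0.1875], E[r] = 2.9844, γ^t·E[r] = 2.387500, running G = 4.637500
t=2: π = [0.1641, 0.1680, 0.1484, 0.1426, 0.1895, 0.1875], E[r] = 3.0332, γ^t·E[r] = 1.941250, running G = 6.578750
t=3: π = [0.1638, 0.1697, 0.1484, 0.1436, 0.1870, 0.1875], E[r] = 3.0273, γ^t·E[r] = 1.550000, running G = 8.128750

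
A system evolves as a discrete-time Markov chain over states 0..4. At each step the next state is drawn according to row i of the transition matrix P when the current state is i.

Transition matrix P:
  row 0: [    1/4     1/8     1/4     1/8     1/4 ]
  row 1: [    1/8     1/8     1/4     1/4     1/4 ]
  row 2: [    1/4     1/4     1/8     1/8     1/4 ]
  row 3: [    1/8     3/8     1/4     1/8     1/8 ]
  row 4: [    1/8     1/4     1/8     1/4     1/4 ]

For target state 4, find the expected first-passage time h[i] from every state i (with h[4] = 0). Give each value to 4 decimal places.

First-step conditioning: h[4] = 0; for i ≠ 4, h[i] = 1 + Σ_k P[i][k]·h[k].
  h[0] = 1 + 1/4·h[0] + 1/8·h[1] + 1/4·h[2] + 1/8·h[3]
  h[1] = 1 + 1/8·h[0] + 1/8·h[1] + 1/4·h[2] + 1/4·h[3]
  h[2] = 1 + 1/4·h[0] + 1/4·h[1] + 1/8·h[2] + 1/8·h[3]
  h[3] = 1 + 1/8·h[0] + 3/8·h[1] + 1/4·h[2] + 1/8·h[3]
Solving the 4×4 linear system over states ≠ 4 gives exactly h = [4464/1033, 4536/1033, 4472/1033, 5040/1033, 0] (h[4] = 0 is the target).

h = [4.3214, 4.3911, 4.3291, 4.8790, 0.0000]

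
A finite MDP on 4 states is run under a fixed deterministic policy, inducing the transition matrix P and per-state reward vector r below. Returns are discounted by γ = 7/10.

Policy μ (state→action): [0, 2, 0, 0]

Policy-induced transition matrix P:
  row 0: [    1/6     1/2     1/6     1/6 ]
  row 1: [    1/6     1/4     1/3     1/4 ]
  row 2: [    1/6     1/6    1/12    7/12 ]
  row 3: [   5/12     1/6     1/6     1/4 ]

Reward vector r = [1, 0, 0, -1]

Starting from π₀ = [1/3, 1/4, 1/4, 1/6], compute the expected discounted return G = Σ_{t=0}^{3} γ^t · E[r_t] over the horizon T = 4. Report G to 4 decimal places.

t=0: π = [0.3333, 0.2500, 0.2500, 0.1667], E[r] = 0.1667, γ^t·E[r] = 0.166667, running G = 0.166667
t=1: π = [0.2083, 0.2986, 0.1875, 0.3056], E[r] = -0.0972, γ^t·E[r] = -0.068056, running G = 0.098611
t=2: π = [0.2431, 0.2610, 0.2008, 0.2951], E[r] = -0.0521, γ^t·E[r] = -0.025521, running G = 0.073090
t=3: π = [0.2405, 0.2694, 0.1934, 0.2967], E[r] = -0.0562, γ^t·E[r] = -0.019287, running G = 0.053803

G = 0.0538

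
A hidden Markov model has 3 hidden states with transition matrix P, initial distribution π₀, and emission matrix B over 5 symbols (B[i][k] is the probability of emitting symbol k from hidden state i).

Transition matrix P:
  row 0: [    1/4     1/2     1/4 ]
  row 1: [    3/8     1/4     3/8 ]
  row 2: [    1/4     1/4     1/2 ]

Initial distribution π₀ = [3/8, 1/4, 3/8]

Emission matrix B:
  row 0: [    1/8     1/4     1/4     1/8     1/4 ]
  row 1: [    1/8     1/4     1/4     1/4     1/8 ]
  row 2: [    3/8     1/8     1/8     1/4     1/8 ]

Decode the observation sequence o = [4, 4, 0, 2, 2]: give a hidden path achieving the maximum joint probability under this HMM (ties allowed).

t=0: δ = [9.375e-02, 3.125e-02, 4.688e-02]  (obs o_0=4)
t=1: δ = [5.859e-03, 5.859e-03, 2.930e-03]  ψ = [0, 0, 0]  (obs o_1=4)
t=2: δ = [2.747e-04, 3.662e-04, 8.240e-04]  ψ = [1, 0, 1]  (obs o_2=0)
t=3: δ = [5.150e-05, 5.150e-05, 5.150e-05]  ψ = [2, 2, 2]  (obs o_3=2)
t=4: δ = [4.828e-06, 6.437e-06, 3.219e-06]  ψ = [1, 0, 2]  (obs o_4=2)
backtrack: best end state = 1; path = [0, 1, 2, 0, 1]

path = [0, 1, 2, 0, 1]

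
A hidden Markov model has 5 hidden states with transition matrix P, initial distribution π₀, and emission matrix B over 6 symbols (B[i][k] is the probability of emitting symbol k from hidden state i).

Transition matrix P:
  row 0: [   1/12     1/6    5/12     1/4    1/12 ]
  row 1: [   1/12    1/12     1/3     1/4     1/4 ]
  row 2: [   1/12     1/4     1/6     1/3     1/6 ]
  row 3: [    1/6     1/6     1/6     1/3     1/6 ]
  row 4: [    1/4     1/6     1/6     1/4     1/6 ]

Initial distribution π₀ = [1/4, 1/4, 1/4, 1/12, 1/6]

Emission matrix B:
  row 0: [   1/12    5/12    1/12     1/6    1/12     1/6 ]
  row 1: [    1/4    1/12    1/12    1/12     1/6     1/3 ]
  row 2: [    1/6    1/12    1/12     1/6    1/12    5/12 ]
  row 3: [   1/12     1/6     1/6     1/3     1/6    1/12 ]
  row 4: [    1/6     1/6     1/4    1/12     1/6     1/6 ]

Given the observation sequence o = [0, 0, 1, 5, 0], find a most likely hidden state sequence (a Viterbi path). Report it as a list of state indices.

t=0: δ = [2.083e-02, 6.250e-02, 4.167e-02, 6.944e-03, 2.778e-02]  (obs o_0=0)
t=1: δ = [5.787e-04, 2.604e-03, 3.472e-03, 1.302e-03, 2.604e-03]  ψ = [4, 2, 1, 1, 1]  (obs o_1=0)
t=2: δ = [2.713e-04, 7.234e-05, 7.234e-05, 1.929e-04, 1.085e-04]  ψ = [4, 2, 1, 2, 1]  (obs o_2=1)
t=3: δ = [5.358e-06, 1.507e-05, 4.710e-05, 5.651e-06, 5.358e-06]  ψ = [3, 0, 0, 0, 3]  (obs o_3=5)
t=4: δ = [3.270e-07, 2.943e-06, 1.308e-06, 1.308e-06, 1.308e-06]  ψ = [2, 2, 2, 2, 2]  (obs o_4=0)
backtrack: best end state = 1; path = [1, 4, 0, 2, 1]

path = [1, 4, 0, 2, 1]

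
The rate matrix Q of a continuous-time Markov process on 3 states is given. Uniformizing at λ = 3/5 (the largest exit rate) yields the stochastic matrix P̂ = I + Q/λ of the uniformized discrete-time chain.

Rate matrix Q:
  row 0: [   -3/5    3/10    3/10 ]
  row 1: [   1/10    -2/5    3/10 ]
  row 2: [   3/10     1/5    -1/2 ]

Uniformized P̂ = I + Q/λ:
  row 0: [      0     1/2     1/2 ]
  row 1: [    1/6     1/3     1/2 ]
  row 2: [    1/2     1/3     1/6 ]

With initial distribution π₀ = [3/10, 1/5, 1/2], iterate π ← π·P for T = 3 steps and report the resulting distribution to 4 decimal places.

π = [0.2579, 0.3718, 0.3704]

t=0: π = [0.3000, 0.2000, 0.5000]
t=1: π = [0.2833, 0.3833, 0.3333]
t=2: π = [0.2306, 0.3806, 0.3889]
t=3: π = [0.2579, 0.3718, 0.3704]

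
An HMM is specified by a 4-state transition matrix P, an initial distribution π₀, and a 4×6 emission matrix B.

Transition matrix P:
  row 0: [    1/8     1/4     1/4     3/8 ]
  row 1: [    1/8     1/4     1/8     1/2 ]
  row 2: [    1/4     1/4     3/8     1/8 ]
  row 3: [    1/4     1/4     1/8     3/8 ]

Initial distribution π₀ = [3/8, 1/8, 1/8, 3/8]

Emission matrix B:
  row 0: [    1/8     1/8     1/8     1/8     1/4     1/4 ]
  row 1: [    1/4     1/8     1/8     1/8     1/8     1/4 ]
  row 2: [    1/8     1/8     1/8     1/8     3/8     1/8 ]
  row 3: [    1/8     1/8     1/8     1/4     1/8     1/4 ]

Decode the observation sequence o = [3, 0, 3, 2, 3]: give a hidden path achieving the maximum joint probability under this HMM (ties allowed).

t=0: δ = [4.688e-02, 1.562e-02, 1.562e-02, 9.375e-02]  (obs o_0=3)
t=1: δ = [2.930e-03, 5.859e-03, 1.465e-03, 4.395e-03]  ψ = [3, 3, 0, 3]  (obs o_1=0)
t=2: δ = [1.373e-04, 1.831e-04, 9.155e-05, 7.324e-04]  ψ = [3, 1, 0, 1]  (obs o_2=3)
t=3: δ = [2.289e-05, 2.289e-05, 1.144e-05, 3.433e-05]  ψ = [3, 3, 3, 3]  (obs o_3=2)
t=4: δ = [1.073e-06, 1.073e-06, 7.153e-07, 3.219e-06]  ψ = [3, 3, 0, 3]  (obs o_4=3)
backtrack: best end state = 3; path = [3, 1, 3, 3, 3]

path = [3, 1, 3, 3, 3]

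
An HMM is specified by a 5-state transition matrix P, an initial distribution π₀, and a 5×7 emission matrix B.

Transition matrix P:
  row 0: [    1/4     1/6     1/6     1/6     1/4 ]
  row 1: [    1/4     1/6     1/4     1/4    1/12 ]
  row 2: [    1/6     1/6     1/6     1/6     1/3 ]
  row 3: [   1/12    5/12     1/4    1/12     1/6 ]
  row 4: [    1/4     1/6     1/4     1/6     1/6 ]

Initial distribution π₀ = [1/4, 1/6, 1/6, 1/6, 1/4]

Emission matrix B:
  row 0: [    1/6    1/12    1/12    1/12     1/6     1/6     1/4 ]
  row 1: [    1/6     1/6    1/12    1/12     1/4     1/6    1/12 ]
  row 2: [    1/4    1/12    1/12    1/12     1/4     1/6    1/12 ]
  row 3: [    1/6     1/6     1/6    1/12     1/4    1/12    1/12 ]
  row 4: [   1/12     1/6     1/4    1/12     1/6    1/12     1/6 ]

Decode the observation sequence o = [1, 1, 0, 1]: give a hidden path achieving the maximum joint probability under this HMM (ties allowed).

path = [3, 1, 2, 4]

t=0: δ = [2.083e-02, 2.778e-02, 1.389e-02, 2.778e-02, 4.167e-02]  (obs o_0=1)
t=1: δ = [8.681e-04, 1.929e-03, 8.681e-04, 1.157e-03, 1.157e-03]  ψ = [4, 3, 4, 1, 4]  (obs o_1=1)
t=2: δ = [8.038e-05, 8.038e-05, 1.206e-04, 8.038e-05, 2.411e-05]  ψ = [1, 3, 1, 1, 2]  (obs o_2=0)
t=3: δ = [1.674e-06, 5.582e-06, 1.674e-06, 3.349e-06, 6.698e-06]  ψ = [0, 3, 1, 1, 2]  (obs o_3=1)
backtrack: best end state = 4; path = [3, 1, 2, 4]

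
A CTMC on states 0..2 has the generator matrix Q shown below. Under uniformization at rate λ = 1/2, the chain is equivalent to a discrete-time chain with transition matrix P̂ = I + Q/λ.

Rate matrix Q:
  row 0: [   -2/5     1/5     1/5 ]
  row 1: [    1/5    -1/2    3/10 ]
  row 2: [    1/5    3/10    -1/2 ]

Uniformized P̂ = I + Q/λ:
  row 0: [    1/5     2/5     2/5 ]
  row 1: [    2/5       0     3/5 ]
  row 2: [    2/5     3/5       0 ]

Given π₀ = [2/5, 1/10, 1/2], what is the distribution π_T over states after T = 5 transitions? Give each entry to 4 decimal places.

π = [0.3333, 0.3489, 0.3178]

t=0: π = [0.4000, 0.1000, 0.5000]
t=1: π = [0.3200, 0.4600, 0.2200]
t=2: π = [0.3360, 0.2600, 0.4040]
t=3: π = [0.3328, 0.3768, 0.2904]
t=4: π = [0.3334, 0.3074, 0.3592]
t=5: π = [0.3333, 0.3489, 0.3178]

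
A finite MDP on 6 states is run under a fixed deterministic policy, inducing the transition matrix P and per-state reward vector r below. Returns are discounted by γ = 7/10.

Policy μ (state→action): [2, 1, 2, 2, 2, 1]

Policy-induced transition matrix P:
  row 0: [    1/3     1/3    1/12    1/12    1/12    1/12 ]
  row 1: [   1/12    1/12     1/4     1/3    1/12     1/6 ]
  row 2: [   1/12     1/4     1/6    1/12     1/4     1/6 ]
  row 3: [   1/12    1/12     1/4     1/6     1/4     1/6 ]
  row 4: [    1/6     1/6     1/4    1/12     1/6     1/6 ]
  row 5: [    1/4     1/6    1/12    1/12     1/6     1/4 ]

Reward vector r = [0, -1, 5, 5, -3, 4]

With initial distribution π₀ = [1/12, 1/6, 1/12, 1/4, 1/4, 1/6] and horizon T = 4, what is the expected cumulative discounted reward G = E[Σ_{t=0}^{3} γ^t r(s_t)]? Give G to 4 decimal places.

t=0: π = [0.0833, 0.1667, 0.0833, 0.2500, 0.2500, 0.1667], E[r] = 1.4167, γ^t·E[r] = 1.416667, running G = 1.416667
t=1: π = [0.1528, 0.1528, 0.2014, 0.1458, 0.1736, 0.1736], E[r] = 1.7569, γ^t·E[r] = 1.229861, running G = 2.646528
t=2: π = [0.1649, 0.1840, 0.1788, 0.1337, 0.1701, 0.1684], E[r] = 1.5417, γ^t·E[r] = 0.755417, running G = 3.401944
t=3: π = [0.1668, 0.1826, 0.1795, 0.1405, 0.1636, 0.1670], E[r] = 1.5945, γ^t·E[r] = 0.546904, running G = 3.948849

G = 3.9488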